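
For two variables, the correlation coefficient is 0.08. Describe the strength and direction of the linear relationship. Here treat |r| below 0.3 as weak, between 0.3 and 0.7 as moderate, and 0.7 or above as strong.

weak positive

r = 0.08 > 0 so the relationship is positive.
|r| = 0.08, which falls in the weak range.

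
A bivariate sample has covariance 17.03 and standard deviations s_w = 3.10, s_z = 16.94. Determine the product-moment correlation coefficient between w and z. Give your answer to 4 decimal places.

r = Cov(w,z) / (s_w · s_z) = 17.03 / (3.10 × 16.94)
  = 17.03 / 52.5140 ≈ 0.3243

0.3243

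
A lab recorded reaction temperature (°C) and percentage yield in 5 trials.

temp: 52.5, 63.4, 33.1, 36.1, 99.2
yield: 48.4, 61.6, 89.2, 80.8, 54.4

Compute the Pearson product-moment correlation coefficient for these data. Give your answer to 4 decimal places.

n = 5, Σx = 284.3, Σy = 334.4, Σx² = 19015.27, Σy² = 23581.76, Σxy = 17712.32
nΣxy − ΣxΣy = 88561.6 − 95069.92 = -6508.32
nΣx² − (Σx)² = 95076.35 − 80826.49 = 14249.86; nΣy² − (Σy)² = 117908.8 − 111823.36 = 6085.44
r = -6508.32 / √(14249.86 × 6085.44) = -6508.32 / 9312.1785 ≈ -0.6989

-0.6989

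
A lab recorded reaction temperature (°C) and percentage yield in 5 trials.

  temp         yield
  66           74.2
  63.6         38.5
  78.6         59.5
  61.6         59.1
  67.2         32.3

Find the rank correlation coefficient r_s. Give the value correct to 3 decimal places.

Rank temp: 3, 2, 5, 1, 4
Rank yield: 5, 2, 4, 3, 1
d = rank(temp) − rank(yield): -2, 0, 1, -2, 3; Σd² = 18
ρ = 1 − 6Σd² / [n(n²−1)] = 1 − 6×18 / (5×24) = 1 − 108/120 ≈ 0.100

0.100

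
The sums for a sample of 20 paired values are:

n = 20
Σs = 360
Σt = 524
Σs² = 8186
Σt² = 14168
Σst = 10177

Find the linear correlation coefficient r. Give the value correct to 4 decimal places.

0.8607

r = (nΣst − ΣsΣt) / √[(nΣs² − (Σs)²)(nΣt² − (Σt)²)]
Numerator: 20×10177 − 360×524 = 14900
Denominator: √[(163720 − 129600)(283360 − 274576)] = √[34120 × 8784] = 17312.1368
r = 14900 / 17312.1368 ≈ 0.8607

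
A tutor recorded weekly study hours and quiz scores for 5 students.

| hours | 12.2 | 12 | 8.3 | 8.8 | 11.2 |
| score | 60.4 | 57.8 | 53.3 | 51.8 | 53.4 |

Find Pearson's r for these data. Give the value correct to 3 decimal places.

0.813

n = 5, Σx = 52.5, Σy = 276.7, Σx² = 564.61, Σy² = 15364.69, Σxy = 2926.79
nΣxy − ΣxΣy = 14633.95 − 14526.75 = 107.2
nΣx² − (Σx)² = 2823.05 − 2756.25 = 66.8; nΣy² − (Σy)² = 76823.45 − 76562.89 = 260.56
r = 107.2 / √(66.8 × 260.56) = 107.2 / 131.9296 ≈ 0.813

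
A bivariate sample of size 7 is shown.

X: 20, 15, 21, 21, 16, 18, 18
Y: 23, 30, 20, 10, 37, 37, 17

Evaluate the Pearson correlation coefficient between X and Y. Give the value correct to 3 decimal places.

n = 7, ΣX = 129, ΣY = 174, ΣX² = 2411, ΣY² = 4956, ΣXY = 3104
nΣXY − ΣXΣY = 21728 − 22446 = -718
nΣX² − (ΣX)² = 16877 − 16641 = 236; nΣY² − (ΣY)² = 34692 − 30276 = 4416
r = -718 / √(236 × 4416) = -718 / 1020.8702 ≈ -0.703

-0.703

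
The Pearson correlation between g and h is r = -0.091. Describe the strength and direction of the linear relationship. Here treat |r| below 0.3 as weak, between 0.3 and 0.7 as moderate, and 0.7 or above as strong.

weak negative

r = -0.091 < 0 so the relationship is negative.
|r| = 0.091, which falls in the weak range.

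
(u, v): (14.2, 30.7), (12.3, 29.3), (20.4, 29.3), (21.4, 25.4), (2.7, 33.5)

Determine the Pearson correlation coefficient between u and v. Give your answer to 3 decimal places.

n = 5, Σu = 71, Σv = 148.2, Σu² = 1234.34, Σv² = 4426.88, Σuv = 2028.06
nΣuv − ΣuΣv = 10140.3 − 10522.2 = -381.9
nΣu² − (Σu)² = 6171.7 − 5041 = 1130.7; nΣv² − (Σv)² = 22134.4 − 21963.24 = 171.16
r = -381.9 / √(1130.7 × 171.16) = -381.9 / 439.9211 ≈ -0.868

-0.868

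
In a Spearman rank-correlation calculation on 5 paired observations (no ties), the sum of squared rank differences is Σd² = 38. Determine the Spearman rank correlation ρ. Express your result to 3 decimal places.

-0.900

ρ = 1 − 6Σd² / [n(n²−1)] = 1 − 6×38 / (5×24)
  = 1 − 228/120 = 1 − 1.9000 ≈ -0.900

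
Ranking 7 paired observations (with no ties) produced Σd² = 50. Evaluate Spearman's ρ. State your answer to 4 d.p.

ρ = 1 − 6Σd² / [n(n²−1)] = 1 − 6×50 / (7×48)
  = 1 − 300/336 = 1 − 0.89286 ≈ 0.1071

0.1071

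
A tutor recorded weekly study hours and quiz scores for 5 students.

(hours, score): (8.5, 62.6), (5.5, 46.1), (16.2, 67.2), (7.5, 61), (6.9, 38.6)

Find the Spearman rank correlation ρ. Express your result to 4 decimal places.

Rank hours: 4, 1, 5, 3, 2
Rank score: 4, 2, 5, 3, 1
d = rank(hours) − rank(score): 0, -1, 0, 0, 1; Σd² = 2
ρ = 1 − 6Σd² / [n(n²−1)] = 1 − 6×2 / (5×24) = 1 − 12/120 ≈ 0.9000

0.9000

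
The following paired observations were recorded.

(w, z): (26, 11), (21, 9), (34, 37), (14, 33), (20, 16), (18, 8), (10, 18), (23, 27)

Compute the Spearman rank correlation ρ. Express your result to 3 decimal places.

0.167

Rank w: 7, 5, 8, 2, 4, 3, 1, 6
Rank z: 3, 2, 8, 7, 4, 1, 5, 6
d = rank(w) − rank(z): 4, 3, 0, -5, 0, 2, -4, 0; Σd² = 70
ρ = 1 − 6Σd² / [n(n²−1)] = 1 − 6×70 / (8×63) = 1 − 420/504 ≈ 0.167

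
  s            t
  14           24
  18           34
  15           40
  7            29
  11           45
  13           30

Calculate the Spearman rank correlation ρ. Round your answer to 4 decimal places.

Rank s: 4, 6, 5, 1, 2, 3
Rank t: 1, 4, 5, 2, 6, 3
d = rank(s) − rank(t): 3, 2, 0, -1, -4, 0; Σd² = 30
ρ = 1 − 6Σd² / [n(n²−1)] = 1 − 6×30 / (6×35) = 1 − 180/210 ≈ 0.1429

0.1429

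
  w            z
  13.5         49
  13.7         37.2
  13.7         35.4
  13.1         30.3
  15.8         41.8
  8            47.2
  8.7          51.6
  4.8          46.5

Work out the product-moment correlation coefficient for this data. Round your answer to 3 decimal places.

-0.535

n = 8, Σw = 91.3, Σz = 339, Σw² = 1141.61, Σz² = 14755.98, Σwz = 3763.21
nΣwz − ΣwΣz = 30105.68 − 30950.7 = -845.02
nΣw² − (Σw)² = 9132.88 − 8335.69 = 797.19; nΣz² − (Σz)² = 118047.84 − 114921 = 3126.84
r = -845.02 / √(797.19 × 3126.84) = -845.02 / 1578.8241 ≈ -0.535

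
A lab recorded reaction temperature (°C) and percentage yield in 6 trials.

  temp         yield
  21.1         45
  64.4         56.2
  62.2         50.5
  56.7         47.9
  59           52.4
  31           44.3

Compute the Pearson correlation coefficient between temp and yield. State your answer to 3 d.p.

n = 6, Σx = 294.4, Σy = 296.3, Σx² = 16118.3, Σy² = 14736.35, Σxy = 14890.71
nΣxy − ΣxΣy = 89344.26 − 87230.72 = 2113.54
nΣx² − (Σx)² = 96709.8 − 86671.36 = 10038.44; nΣy² − (Σy)² = 88418.1 − 87793.69 = 624.41
r = 2113.54 / √(10038.44 × 624.41) = 2113.54 / 2503.6178 ≈ 0.844

0.844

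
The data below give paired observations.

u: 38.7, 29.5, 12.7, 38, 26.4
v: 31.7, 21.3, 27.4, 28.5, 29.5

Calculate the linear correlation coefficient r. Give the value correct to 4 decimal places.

0.2604

n = 5, Σu = 145.3, Σv = 138.4, Σu² = 4670.19, Σv² = 3891.84, Σuv = 4064.92
nΣuv − ΣuΣv = 20324.6 − 20109.52 = 215.08
nΣu² − (Σu)² = 23350.95 − 21112.09 = 2238.86; nΣv² − (Σv)² = 19459.2 − 19154.56 = 304.64
r = 215.08 / √(2238.86 × 304.64) = 215.08 / 825.8610 ≈ 0.2604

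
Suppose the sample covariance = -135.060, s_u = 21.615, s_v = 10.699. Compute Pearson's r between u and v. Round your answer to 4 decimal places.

r = Cov(u,v) / (s_u · s_v) = -135.060 / (21.615 × 10.699)
  = -135.060 / 231.2589 ≈ -0.5840

-0.5840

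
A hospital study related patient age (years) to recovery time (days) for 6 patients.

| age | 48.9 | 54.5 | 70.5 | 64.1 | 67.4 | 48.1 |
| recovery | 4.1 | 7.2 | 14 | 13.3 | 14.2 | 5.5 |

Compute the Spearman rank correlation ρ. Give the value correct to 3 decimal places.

0.886

Rank age: 2, 3, 6, 4, 5, 1
Rank recovery: 1, 3, 5, 4, 6, 2
d = rank(age) − rank(recovery): 1, 0, 1, 0, -1, -1; Σd² = 4
ρ = 1 − 6Σd² / [n(n²−1)] = 1 − 6×4 / (6×35) = 1 − 24/210 ≈ 0.886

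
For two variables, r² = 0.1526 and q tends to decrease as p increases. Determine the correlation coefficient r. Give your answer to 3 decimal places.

-0.391

|r| = √0.1526 = 0.391
The association is negative, so r = −0.391.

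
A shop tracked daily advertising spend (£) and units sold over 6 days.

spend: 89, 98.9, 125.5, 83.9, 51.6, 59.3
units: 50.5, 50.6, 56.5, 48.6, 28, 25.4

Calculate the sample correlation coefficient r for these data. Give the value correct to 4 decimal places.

n = 6, Σx = 508.2, Σy = 259.6, Σx² = 46670.72, Σy² = 12093.98, Σxy = 23618.15
nΣxy − ΣxΣy = 141708.9 − 131928.72 = 9780.18
nΣx² − (Σx)² = 280024.32 − 258267.24 = 21757.08; nΣy² − (Σy)² = 72563.88 − 67392.16 = 5171.72
r = 9780.18 / √(21757.08 × 5171.72) = 9780.18 / 10607.6164 ≈ 0.9220

0.9220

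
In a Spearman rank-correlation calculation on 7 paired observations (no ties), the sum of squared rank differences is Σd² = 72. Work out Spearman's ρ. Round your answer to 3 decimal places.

ρ = 1 − 6Σd² / [n(n²−1)] = 1 − 6×72 / (7×48)
  = 1 − 432/336 = 1 − 1.2857 ≈ -0.286

-0.286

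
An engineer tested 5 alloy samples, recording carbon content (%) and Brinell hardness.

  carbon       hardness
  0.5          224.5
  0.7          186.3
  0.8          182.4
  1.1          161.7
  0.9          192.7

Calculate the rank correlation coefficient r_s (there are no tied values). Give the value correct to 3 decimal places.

Rank carbon: 1, 2, 3, 5, 4
Rank hardness: 5, 3, 2, 1, 4
d = rank(carbon) − rank(hardness): -4, -1, 1, 4, 0; Σd² = 34
ρ = 1 − 6Σd² / [n(n²−1)] = 1 − 6×34 / (5×24) = 1 − 204/120 ≈ -0.700

-0.700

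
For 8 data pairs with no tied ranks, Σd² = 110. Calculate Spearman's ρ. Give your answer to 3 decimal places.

ρ = 1 − 6Σd² / [n(n²−1)] = 1 − 6×110 / (8×63)
  = 1 − 660/504 = 1 − 1.3095 ≈ -0.310

-0.310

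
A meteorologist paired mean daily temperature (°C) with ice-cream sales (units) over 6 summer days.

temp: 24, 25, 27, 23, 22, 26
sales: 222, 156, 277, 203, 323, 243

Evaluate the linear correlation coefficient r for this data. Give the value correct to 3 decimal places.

-0.161

n = 6, Σx = 147, Σy = 1424, Σx² = 3619, Σy² = 354936, Σxy = 34800
nΣxy − ΣxΣy = 208800 − 209328 = -528
nΣx² − (Σx)² = 21714 − 21609 = 105; nΣy² − (Σy)² = 2129616 − 2027776 = 101840
r = -528 / √(105 × 101840) = -528 / 3270.0459 ≈ -0.161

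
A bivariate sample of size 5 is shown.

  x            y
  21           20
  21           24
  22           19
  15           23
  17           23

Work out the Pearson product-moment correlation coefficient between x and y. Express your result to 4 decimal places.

n = 5, Σx = 96, Σy = 109, Σx² = 1880, Σy² = 2395, Σxy = 2078
nΣxy − ΣxΣy = 10390 − 10464 = -74
nΣx² − (Σx)² = 9400 − 9216 = 184; nΣy² − (Σy)² = 11975 − 11881 = 94
r = -74 / √(184 × 94) = -74 / 131.5143 ≈ -0.5627

-0.5627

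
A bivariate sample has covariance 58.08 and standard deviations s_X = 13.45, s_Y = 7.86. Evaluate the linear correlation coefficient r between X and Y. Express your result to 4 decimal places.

0.5494

r = Cov(X,Y) / (s_X · s_Y) = 58.08 / (13.45 × 7.86)
  = 58.08 / 105.7170 ≈ 0.5494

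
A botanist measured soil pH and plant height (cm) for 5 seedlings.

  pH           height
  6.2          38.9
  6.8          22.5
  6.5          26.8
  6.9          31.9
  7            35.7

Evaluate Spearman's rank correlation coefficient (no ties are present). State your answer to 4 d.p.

Rank pH: 1, 3, 2, 4, 5
Rank height: 5, 1, 2, 3, 4
d = rank(pH) − rank(height): -4, 2, 0, 1, 1; Σd² = 22
ρ = 1 − 6Σd² / [n(n²−1)] = 1 − 6×22 / (5×24) = 1 − 132/120 ≈ -0.1000

-0.1000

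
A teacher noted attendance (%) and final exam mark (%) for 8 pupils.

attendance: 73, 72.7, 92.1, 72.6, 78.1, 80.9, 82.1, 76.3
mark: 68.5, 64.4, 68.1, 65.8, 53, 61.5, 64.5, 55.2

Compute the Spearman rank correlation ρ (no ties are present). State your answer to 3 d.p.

Rank attendance: 3, 2, 8, 1, 5, 6, 7, 4
Rank mark: 8, 4, 7, 6, 1, 3, 5, 2
d = rank(attendance) − rank(mark): -5, -2, 1, -5, 4, 3, 2, 2; Σd² = 88
ρ = 1 − 6Σd² / [n(n²−1)] = 1 − 6×88 / (8×63) = 1 − 528/504 ≈ -0.048

-0.048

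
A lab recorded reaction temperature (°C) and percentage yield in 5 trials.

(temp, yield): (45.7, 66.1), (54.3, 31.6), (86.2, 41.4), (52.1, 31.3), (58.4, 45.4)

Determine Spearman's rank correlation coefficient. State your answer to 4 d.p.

-0.1000

Rank temp: 1, 3, 5, 2, 4
Rank yield: 5, 2, 3, 1, 4
d = rank(temp) − rank(yield): -4, 1, 2, 1, 0; Σd² = 22
ρ = 1 − 6Σd² / [n(n²−1)] = 1 − 6×22 / (5×24) = 1 − 132/120 ≈ -0.1000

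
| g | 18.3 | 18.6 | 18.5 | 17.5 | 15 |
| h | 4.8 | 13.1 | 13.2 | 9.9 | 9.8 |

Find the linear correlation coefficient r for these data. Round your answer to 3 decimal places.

0.140

n = 5, Σg = 87.9, Σh = 50.8, Σg² = 1554.35, Σh² = 562.94, Σgh = 895.95
nΣgh − ΣgΣh = 4479.75 − 4465.32 = 14.43
nΣg² − (Σg)² = 7771.75 − 7726.41 = 45.34; nΣh² − (Σh)² = 2814.7 − 2580.64 = 234.06
r = 14.43 / √(45.34 × 234.06) = 14.43 / 103.0159 ≈ 0.140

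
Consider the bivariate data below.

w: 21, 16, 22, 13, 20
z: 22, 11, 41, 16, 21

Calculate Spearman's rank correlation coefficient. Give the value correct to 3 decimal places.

Rank w: 4, 2, 5, 1, 3
Rank z: 4, 1, 5, 2, 3
d = rank(w) − rank(z): 0, 1, 0, -1, 0; Σd² = 2
ρ = 1 − 6Σd² / [n(n²−1)] = 1 − 6×2 / (5×24) = 1 − 12/120 ≈ 0.900

0.900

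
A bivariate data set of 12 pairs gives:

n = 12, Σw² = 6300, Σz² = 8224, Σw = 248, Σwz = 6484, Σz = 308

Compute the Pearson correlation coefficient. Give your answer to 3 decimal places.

r = (nΣwz − ΣwΣz) / √[(nΣw² − (Σw)²)(nΣz² − (Σz)²)]
Numerator: 12×6484 − 248×308 = 1424
Denominator: √[(75600 − 61504)(98688 − 94864)] = √[14096 × 3824] = 7341.8733
r = 1424 / 7341.8733 ≈ 0.194

0.194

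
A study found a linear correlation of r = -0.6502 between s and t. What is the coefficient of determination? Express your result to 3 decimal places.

r² = (-0.6502)² = 0.423

0.423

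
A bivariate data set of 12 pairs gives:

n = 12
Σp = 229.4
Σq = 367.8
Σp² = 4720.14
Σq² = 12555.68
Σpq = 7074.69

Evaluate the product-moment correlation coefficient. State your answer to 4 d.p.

0.0665

r = (nΣpq − ΣpΣq) / √[(nΣp² − (Σp)²)(nΣq² − (Σq)²)]
Numerator: 12×7074.69 − 229.4×367.8 = 522.96
Denominator: √[(56641.68 − 52624.36)(150668.16 − 135276.84)] = √[4017.32 × 15391.32] = 7863.3236
r = 522.96 / 7863.3236 ≈ 0.0665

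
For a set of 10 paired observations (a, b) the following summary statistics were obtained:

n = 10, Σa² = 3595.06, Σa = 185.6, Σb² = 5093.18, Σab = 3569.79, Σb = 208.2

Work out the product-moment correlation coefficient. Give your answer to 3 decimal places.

-0.872

r = (nΣab − ΣaΣb) / √[(nΣa² − (Σa)²)(nΣb² − (Σb)²)]
Numerator: 10×3569.79 − 185.6×208.2 = -2944.02
Denominator: √[(35950.6 − 34447.36)(50931.8 − 43347.24)] = √[1503.24 × 7584.56] = 3376.5980
r = -2944.02 / 3376.5980 ≈ -0.872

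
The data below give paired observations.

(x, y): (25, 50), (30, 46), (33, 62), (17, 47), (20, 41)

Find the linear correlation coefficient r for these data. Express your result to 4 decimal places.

n = 5, Σx = 125, Σy = 246, Σx² = 3303, Σy² = 12350, Σxy = 6295
nΣxy − ΣxΣy = 31475 − 30750 = 725
nΣx² − (Σx)² = 16515 − 15625 = 890; nΣy² − (Σy)² = 61750 − 60516 = 1234
r = 725 / √(890 × 1234) = 725 / 1047.9790 ≈ 0.6918

0.6918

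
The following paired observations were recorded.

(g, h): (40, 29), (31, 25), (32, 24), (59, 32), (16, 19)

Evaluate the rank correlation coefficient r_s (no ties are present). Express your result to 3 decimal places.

0.900

Rank g: 4, 2, 3, 5, 1
Rank h: 4, 3, 2, 5, 1
d = rank(g) − rank(h): 0, -1, 1, 0, 0; Σd² = 2
ρ = 1 − 6Σd² / [n(n²−1)] = 1 − 6×2 / (5×24) = 1 − 12/120 ≈ 0.900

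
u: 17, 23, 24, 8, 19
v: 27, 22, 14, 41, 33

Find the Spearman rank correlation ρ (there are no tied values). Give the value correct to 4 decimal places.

Rank u: 2, 4, 5, 1, 3
Rank v: 3, 2, 1, 5, 4
d = rank(u) − rank(v): -1, 2, 4, -4, -1; Σd² = 38
ρ = 1 − 6Σd² / [n(n²−1)] = 1 − 6×38 / (5×24) = 1 − 228/120 ≈ -0.9000

-0.9000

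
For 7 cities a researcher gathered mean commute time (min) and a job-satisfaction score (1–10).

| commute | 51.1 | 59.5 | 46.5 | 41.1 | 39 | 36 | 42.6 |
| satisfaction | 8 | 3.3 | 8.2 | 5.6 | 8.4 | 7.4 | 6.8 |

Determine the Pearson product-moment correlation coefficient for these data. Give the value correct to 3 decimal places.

-0.587

n = 7, Σx = 315.8, Σy = 47.7, Σx² = 14634.68, Σy² = 345.05, Σxy = 2100.29
nΣxy − ΣxΣy = 14702.03 − 15063.66 = -361.63
nΣx² − (Σx)² = 102442.76 − 99729.64 = 2713.12; nΣy² − (Σy)² = 2415.35 − 2275.29 = 140.06
r = -361.63 / √(2713.12 × 140.06) = -361.63 / 616.4411 ≈ -0.587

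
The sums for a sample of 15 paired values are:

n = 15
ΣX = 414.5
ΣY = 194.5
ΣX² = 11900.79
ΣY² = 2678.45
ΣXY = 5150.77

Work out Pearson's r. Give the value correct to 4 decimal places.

r = (nΣXY − ΣXΣY) / √[(nΣX² − (ΣX)²)(nΣY² − (ΣY)²)]
Numerator: 15×5150.77 − 414.5×194.5 = -3358.7
Denominator: √[(178511.85 − 171810.25)(40176.75 − 37830.25)] = √[6701.6 × 2346.5] = 3965.5144
r = -3358.7 / 3965.5144 ≈ -0.8470

-0.8470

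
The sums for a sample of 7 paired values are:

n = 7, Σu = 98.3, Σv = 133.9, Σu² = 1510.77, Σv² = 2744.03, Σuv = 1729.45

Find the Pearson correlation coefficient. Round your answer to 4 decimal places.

r = (nΣuv − ΣuΣv) / √[(nΣu² − (Σu)²)(nΣv² − (Σv)²)]
Numerator: 7×1729.45 − 98.3×133.9 = -1056.22
Denominator: √[(10575.39 − 9662.89)(19208.21 − 17929.21)] = √[912.5 × 1279] = 1080.3182
r = -1056.22 / 1080.3182 ≈ -0.9777

-0.9777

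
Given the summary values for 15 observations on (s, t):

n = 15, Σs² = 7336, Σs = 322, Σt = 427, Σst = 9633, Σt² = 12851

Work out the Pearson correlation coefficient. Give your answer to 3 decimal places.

r = (nΣst − ΣsΣt) / √[(nΣs² − (Σs)²)(nΣt² − (Σt)²)]
Numerator: 15×9633 − 322×427 = 7001
Denominator: √[(110040 − 103684)(192765 − 182329)] = √[6356 × 10436] = 8144.3978
r = 7001 / 8144.3978 ≈ 0.860

0.860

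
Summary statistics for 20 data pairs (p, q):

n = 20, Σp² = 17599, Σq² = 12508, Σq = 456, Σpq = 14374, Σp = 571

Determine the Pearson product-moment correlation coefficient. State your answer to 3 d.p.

0.819

r = (nΣpq − ΣpΣq) / √[(nΣp² − (Σp)²)(nΣq² − (Σq)²)]
Numerator: 20×14374 − 571×456 = 27104
Denominator: √[(351980 − 326041)(250160 − 207936)] = √[25939 × 42224] = 33094.5363
r = 27104 / 33094.5363 ≈ 0.819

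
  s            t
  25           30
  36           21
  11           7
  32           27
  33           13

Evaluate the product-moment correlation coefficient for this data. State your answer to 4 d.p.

0.4971

n = 5, Σs = 137, Σt = 98, Σs² = 4155, Σt² = 2288, Σst = 2876
nΣst − ΣsΣt = 14380 − 13426 = 954
nΣs² − (Σs)² = 20775 − 18769 = 2006; nΣt² − (Σt)² = 11440 − 9604 = 1836
r = 954 / √(2006 × 1836) = 954 / 1919.1185 ≈ 0.4971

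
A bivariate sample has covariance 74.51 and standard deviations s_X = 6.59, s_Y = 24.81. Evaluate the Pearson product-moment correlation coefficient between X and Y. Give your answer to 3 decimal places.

r = Cov(X,Y) / (s_X · s_Y) = 74.51 / (6.59 × 24.81)
  = 74.51 / 163.4979 ≈ 0.456

0.456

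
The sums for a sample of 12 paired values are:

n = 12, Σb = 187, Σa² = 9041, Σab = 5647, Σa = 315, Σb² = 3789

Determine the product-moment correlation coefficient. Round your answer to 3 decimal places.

0.898

r = (nΣab − ΣaΣb) / √[(nΣa² − (Σa)²)(nΣb² − (Σb)²)]
Numerator: 12×5647 − 315×187 = 8859
Denominator: √[(108492 − 99225)(45468 − 34969)] = √[9267 × 10499] = 9863.7839
r = 8859 / 9863.7839 ≈ 0.898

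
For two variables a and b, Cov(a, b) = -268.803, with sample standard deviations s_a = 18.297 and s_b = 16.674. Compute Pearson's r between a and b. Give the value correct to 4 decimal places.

-0.8811

r = Cov(a,b) / (s_a · s_b) = -268.803 / (18.297 × 16.674)
  = -268.803 / 305.0842 ≈ -0.8811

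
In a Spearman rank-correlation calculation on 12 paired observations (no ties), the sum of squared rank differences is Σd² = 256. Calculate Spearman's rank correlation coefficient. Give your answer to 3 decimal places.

ρ = 1 − 6Σd² / [n(n²−1)] = 1 − 6×256 / (12×143)
  = 1 − 1536/1716 = 1 − 0.8951 ≈ 0.105

0.105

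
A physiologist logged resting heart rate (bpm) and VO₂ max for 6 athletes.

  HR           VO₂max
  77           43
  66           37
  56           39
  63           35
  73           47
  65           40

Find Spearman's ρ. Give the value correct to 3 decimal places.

Rank HR: 6, 4, 1, 2, 5, 3
Rank VO₂max: 5, 2, 3, 1, 6, 4
d = rank(HR) − rank(VO₂max): 1, 2, -2, 1, -1, -1; Σd² = 12
ρ = 1 − 6Σd² / [n(n²−1)] = 1 − 6×12 / (6×35) = 1 − 72/210 ≈ 0.657

0.657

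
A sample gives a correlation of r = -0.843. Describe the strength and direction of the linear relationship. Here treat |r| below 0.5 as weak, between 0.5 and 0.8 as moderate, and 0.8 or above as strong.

r = -0.843 < 0 so the relationship is negative.
|r| = 0.843, which falls in the strong range.

strong negative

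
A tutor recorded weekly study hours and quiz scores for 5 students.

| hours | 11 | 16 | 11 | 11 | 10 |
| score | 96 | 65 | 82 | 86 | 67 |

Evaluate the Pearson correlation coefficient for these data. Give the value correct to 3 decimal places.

-0.470

n = 5, Σx = 59, Σy = 396, Σx² = 719, Σy² = 32050, Σxy = 4614
nΣxy − ΣxΣy = 23070 − 23364 = -294
nΣx² − (Σx)² = 3595 − 3481 = 114; nΣy² − (Σy)² = 160250 − 156816 = 3434
r = -294 / √(114 × 3434) = -294 / 625.6804 ≈ -0.470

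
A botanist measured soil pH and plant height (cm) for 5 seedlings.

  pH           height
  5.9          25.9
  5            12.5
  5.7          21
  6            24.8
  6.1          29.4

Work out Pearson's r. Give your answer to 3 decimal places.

0.978

n = 5, Σx = 28.7, Σy = 113.6, Σx² = 165.51, Σy² = 2747.46, Σxy = 663.15
nΣxy − ΣxΣy = 3315.75 − 3260.32 = 55.43
nΣx² − (Σx)² = 827.55 − 823.69 = 3.86; nΣy² − (Σy)² = 13737.3 − 12904.96 = 832.34
r = 55.43 / √(3.86 × 832.34) = 55.43 / 56.6819 ≈ 0.978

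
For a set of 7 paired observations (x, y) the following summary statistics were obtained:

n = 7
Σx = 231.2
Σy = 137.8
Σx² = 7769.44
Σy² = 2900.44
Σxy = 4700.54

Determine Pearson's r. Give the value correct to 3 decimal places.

r = (nΣxy − ΣxΣy) / √[(nΣx² − (Σx)²)(nΣy² − (Σy)²)]
Numerator: 7×4700.54 − 231.2×137.8 = 1044.42
Denominator: √[(54386.08 − 53453.44)(20303.08 − 18988.84)] = √[932.64 × 1314.24] = 1107.1191
r = 1044.42 / 1107.1191 ≈ 0.943

0.943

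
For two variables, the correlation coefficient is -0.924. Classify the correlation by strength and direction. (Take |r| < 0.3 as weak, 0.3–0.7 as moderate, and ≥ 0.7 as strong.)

strong negative

r = -0.924 < 0 so the relationship is negative.
|r| = 0.924, which falls in the strong range.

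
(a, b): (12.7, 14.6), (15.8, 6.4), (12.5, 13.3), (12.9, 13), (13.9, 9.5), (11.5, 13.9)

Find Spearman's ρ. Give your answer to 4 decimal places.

-0.8286

Rank a: 3, 6, 2, 4, 5, 1
Rank b: 6, 1, 4, 3, 2, 5
d = rank(a) − rank(b): -3, 5, -2, 1, 3, -4; Σd² = 64
ρ = 1 − 6Σd² / [n(n²−1)] = 1 − 6×64 / (6×35) = 1 − 384/210 ≈ -0.8286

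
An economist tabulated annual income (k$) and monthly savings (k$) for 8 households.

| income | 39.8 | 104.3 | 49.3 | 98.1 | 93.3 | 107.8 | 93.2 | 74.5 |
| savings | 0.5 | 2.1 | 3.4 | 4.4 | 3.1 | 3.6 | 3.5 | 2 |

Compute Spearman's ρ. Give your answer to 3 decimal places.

0.571

Rank income: 1, 7, 2, 6, 5, 8, 4, 3
Rank savings: 1, 3, 5, 8, 4, 7, 6, 2
d = rank(income) − rank(savings): 0, 4, -3, -2, 1, 1, -2, 1; Σd² = 36
ρ = 1 − 6Σd² / [n(n²−1)] = 1 − 6×36 / (8×63) = 1 − 216/504 ≈ 0.571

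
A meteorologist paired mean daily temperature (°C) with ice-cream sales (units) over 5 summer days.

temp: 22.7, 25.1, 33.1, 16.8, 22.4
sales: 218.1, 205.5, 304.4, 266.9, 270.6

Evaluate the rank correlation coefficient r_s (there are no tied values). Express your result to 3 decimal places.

Rank temp: 3, 4, 5, 1, 2
Rank sales: 2, 1, 5, 3, 4
d = rank(temp) − rank(sales): 1, 3, 0, -2, -2; Σd² = 18
ρ = 1 − 6Σd² / [n(n²−1)] = 1 − 6×18 / (5×24) = 1 − 108/120 ≈ 0.100

0.100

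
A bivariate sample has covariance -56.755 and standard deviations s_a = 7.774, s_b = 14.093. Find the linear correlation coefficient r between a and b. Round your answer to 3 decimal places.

r = Cov(a,b) / (s_a · s_b) = -56.755 / (7.774 × 14.093)
  = -56.755 / 109.5590 ≈ -0.518

-0.518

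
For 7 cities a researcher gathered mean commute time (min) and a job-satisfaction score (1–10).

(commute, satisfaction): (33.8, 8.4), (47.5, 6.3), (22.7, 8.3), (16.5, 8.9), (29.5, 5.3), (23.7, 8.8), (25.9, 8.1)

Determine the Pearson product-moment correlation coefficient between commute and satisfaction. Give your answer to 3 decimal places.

-0.600

n = 7, Σx = 199.6, Σy = 54.1, Σx² = 6288.98, Σy² = 429.49, Σxy = 1493.13
nΣxy − ΣxΣy = 10451.91 − 10798.36 = -346.45
nΣx² − (Σx)² = 44022.86 − 39840.16 = 4182.7; nΣy² − (Σy)² = 3006.43 − 2926.81 = 79.62
r = -346.45 / √(4182.7 × 79.62) = -346.45 / 577.0845 ≈ -0.600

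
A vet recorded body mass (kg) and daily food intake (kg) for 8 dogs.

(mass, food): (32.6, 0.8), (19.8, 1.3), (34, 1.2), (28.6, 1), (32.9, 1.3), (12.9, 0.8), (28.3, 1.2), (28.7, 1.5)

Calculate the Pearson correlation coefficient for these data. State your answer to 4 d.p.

n = 8, Σx = 217.8, Σy = 9.1, Σx² = 6302.16, Σy² = 10.79, Σxy = 251.32
nΣxy − ΣxΣy = 2010.56 − 1981.98 = 28.58
nΣx² − (Σx)² = 50417.28 − 47436.84 = 2980.44; nΣy² − (Σy)² = 86.32 − 82.81 = 3.51
r = 28.58 / √(2980.44 × 3.51) = 28.58 / 102.2807 ≈ 0.2794

0.2794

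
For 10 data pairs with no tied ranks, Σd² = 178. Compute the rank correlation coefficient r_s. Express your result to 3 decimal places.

ρ = 1 − 6Σd² / [n(n²−1)] = 1 − 6×178 / (10×99)
  = 1 − 1068/990 = 1 − 1.0788 ≈ -0.079

-0.079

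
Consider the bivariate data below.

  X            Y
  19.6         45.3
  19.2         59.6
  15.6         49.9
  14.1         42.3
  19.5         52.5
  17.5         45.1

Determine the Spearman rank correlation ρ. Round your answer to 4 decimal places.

Rank X: 6, 4, 2, 1, 5, 3
Rank Y: 3, 6, 4, 1, 5, 2
d = rank(X) − rank(Y): 3, -2, -2, 0, 0, 1; Σd² = 18
ρ = 1 − 6Σd² / [n(n²−1)] = 1 − 6×18 / (6×35) = 1 − 108/210 ≈ 0.4857

0.4857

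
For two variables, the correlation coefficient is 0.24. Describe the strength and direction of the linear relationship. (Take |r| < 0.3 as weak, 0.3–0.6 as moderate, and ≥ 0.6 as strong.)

r = 0.24 > 0 so the relationship is positive.
|r| = 0.24, which falls in the weak range.

weak positive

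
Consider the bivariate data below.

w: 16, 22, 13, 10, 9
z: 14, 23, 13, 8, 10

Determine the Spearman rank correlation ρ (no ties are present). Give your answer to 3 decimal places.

0.900

Rank w: 4, 5, 3, 2, 1
Rank z: 4, 5, 3, 1, 2
d = rank(w) − rank(z): 0, 0, 0, 1, -1; Σd² = 2
ρ = 1 − 6Σd² / [n(n²−1)] = 1 − 6×2 / (5×24) = 1 − 12/120 ≈ 0.900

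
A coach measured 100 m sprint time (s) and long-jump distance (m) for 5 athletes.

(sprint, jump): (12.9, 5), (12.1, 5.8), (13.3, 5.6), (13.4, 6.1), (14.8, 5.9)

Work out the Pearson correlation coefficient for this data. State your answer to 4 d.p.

0.3025

n = 5, Σx = 66.5, Σy = 28.4, Σx² = 888.31, Σy² = 162.02, Σxy = 378.22
nΣxy − ΣxΣy = 1891.1 − 1888.6 = 2.5
nΣx² − (Σx)² = 4441.55 − 4422.25 = 19.3; nΣy² − (Σy)² = 810.1 − 806.56 = 3.54
r = 2.5 / √(19.3 × 3.54) = 2.5 / 8.2657 ≈ 0.3025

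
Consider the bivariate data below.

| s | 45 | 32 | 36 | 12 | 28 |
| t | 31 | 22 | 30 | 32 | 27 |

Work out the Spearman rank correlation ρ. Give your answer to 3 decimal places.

-0.100

Rank s: 5, 3, 4, 1, 2
Rank t: 4, 1, 3, 5, 2
d = rank(s) − rank(t): 1, 2, 1, -4, 0; Σd² = 22
ρ = 1 − 6Σd² / [n(n²−1)] = 1 − 6×22 / (5×24) = 1 − 132/120 ≈ -0.100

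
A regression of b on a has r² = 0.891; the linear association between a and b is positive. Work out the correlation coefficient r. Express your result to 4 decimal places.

0.9439

|r| = √0.891 = 0.9439
The association is positive, so r = 0.9439.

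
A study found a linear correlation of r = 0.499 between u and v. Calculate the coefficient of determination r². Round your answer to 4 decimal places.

r² = (0.499)² = 0.2490

0.2490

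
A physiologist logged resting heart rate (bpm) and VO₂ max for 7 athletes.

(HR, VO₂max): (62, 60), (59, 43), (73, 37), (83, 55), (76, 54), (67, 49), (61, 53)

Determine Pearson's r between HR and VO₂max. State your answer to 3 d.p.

n = 7, Σx = 481, Σy = 351, Σx² = 33529, Σy² = 17969, Σxy = 24143
nΣxy − ΣxΣy = 169001 − 168831 = 170
nΣx² − (Σx)² = 234703 − 231361 = 3342; nΣy² − (Σy)² = 125783 − 123201 = 2582
r = 170 / √(3342 × 2582) = 170 / 2937.5234 ≈ 0.058

0.058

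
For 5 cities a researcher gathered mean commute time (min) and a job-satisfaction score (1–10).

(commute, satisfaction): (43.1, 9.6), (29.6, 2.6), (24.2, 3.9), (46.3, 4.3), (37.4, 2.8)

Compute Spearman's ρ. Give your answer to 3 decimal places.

Rank commute: 4, 2, 1, 5, 3
Rank satisfaction: 5, 1, 3, 4, 2
d = rank(commute) − rank(satisfaction): -1, 1, -2, 1, 1; Σd² = 8
ρ = 1 − 6Σd² / [n(n²−1)] = 1 − 6×8 / (5×24) = 1 − 48/120 ≈ 0.600

0.600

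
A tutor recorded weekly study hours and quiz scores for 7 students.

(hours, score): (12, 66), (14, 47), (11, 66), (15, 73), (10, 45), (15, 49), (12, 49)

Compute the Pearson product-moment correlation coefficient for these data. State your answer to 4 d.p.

0.1609

n = 7, Σx = 89, Σy = 395, Σx² = 1155, Σy² = 23077, Σxy = 5044
nΣxy − ΣxΣy = 35308 − 35155 = 153
nΣx² − (Σx)² = 8085 − 7921 = 164; nΣy² − (Σy)² = 161539 − 156025 = 5514
r = 153 / √(164 × 5514) = 153 / 950.9448 ≈ 0.1609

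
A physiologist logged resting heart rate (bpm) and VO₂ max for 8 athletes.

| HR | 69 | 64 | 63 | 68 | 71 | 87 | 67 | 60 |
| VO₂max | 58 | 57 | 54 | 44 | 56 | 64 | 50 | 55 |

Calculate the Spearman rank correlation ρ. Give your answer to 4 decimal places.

0.4762

Rank HR: 6, 3, 2, 5, 7, 8, 4, 1
Rank VO₂max: 7, 6, 3, 1, 5, 8, 2, 4
d = rank(HR) − rank(VO₂max): -1, -3, -1, 4, 2, 0, 2, -3; Σd² = 44
ρ = 1 − 6Σd² / [n(n²−1)] = 1 − 6×44 / (8×63) = 1 − 264/504 ≈ 0.4762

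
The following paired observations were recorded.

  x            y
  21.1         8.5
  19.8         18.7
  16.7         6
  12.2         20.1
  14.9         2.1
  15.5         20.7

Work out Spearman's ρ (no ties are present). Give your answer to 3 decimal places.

-0.143

Rank x: 6, 5, 4, 1, 2, 3
Rank y: 3, 4, 2, 5, 1, 6
d = rank(x) − rank(y): 3, 1, 2, -4, 1, -3; Σd² = 40
ρ = 1 − 6Σd² / [n(n²−1)] = 1 − 6×40 / (6×35) = 1 − 240/210 ≈ -0.143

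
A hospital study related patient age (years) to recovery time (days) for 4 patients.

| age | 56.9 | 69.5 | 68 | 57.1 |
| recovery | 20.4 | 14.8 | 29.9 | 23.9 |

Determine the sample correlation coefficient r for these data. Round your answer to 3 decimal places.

-0.067

n = 4, Σx = 251.5, Σy = 89, Σx² = 15952.27, Σy² = 2100.42, Σxy = 5587.25
nΣxy − ΣxΣy = 22349 − 22383.5 = -34.5
nΣx² − (Σx)² = 63809.08 − 63252.25 = 556.83; nΣy² − (Σy)² = 8401.68 − 7921 = 480.68
r = -34.5 / √(556.83 × 480.68) = -34.5 / 517.3558 ≈ -0.067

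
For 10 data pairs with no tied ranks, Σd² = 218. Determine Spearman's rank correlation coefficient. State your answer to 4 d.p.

-0.3212

ρ = 1 − 6Σd² / [n(n²−1)] = 1 − 6×218 / (10×99)
  = 1 − 1308/990 = 1 − 1.32121 ≈ -0.3212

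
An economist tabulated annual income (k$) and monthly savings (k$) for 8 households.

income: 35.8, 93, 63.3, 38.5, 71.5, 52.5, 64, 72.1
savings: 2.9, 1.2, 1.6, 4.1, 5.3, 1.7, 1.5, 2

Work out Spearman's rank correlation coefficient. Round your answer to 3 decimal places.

-0.405

Rank income: 1, 8, 4, 2, 6, 3, 5, 7
Rank savings: 6, 1, 3, 7, 8, 4, 2, 5
d = rank(income) − rank(savings): -5, 7, 1, -5, -2, -1, 3, 2; Σd² = 118
ρ = 1 − 6Σd² / [n(n²−1)] = 1 − 6×118 / (8×63) = 1 − 708/504 ≈ -0.405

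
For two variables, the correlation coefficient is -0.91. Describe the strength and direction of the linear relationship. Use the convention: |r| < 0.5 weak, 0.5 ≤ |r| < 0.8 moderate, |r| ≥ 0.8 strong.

r = -0.91 < 0 so the relationship is negative.
|r| = 0.91, which falls in the strong range.

strong negative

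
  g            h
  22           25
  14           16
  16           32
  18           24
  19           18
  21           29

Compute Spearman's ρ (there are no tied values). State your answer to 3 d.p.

0.314

Rank g: 6, 1, 2, 3, 4, 5
Rank h: 4, 1, 6, 3, 2, 5
d = rank(g) − rank(h): 2, 0, -4, 0, 2, 0; Σd² = 24
ρ = 1 − 6Σd² / [n(n²−1)] = 1 − 6×24 / (6×35) = 1 − 144/210 ≈ 0.314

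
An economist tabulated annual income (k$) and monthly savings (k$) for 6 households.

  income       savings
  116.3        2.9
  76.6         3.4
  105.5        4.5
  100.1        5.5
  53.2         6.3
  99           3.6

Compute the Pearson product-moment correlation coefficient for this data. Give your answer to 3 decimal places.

-0.596

n = 6, Σx = 550.7, Σy = 26.2, Σx² = 53174.75, Σy² = 123.12, Σxy = 2314.57
nΣxy − ΣxΣy = 13887.42 − 14428.34 = -540.92
nΣx² − (Σx)² = 319048.5 − 303270.49 = 15778.01; nΣy² − (Σy)² = 738.72 − 686.44 = 52.28
r = -540.92 / √(15778.01 × 52.28) = -540.92 / 908.2259 ≈ -0.596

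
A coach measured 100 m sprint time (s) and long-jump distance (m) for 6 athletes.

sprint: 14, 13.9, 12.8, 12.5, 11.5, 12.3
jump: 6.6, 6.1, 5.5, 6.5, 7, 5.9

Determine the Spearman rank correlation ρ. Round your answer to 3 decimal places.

-0.143

Rank sprint: 6, 5, 4, 3, 1, 2
Rank jump: 5, 3, 1, 4, 6, 2
d = rank(sprint) − rank(jump): 1, 2, 3, -1, -5, 0; Σd² = 40
ρ = 1 − 6Σd² / [n(n²−1)] = 1 − 6×40 / (6×35) = 1 − 240/210 ≈ -0.143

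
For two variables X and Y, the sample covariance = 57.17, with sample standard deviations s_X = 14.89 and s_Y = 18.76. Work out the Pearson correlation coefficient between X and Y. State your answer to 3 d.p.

r = Cov(X,Y) / (s_X · s_Y) = 57.17 / (14.89 × 18.76)
  = 57.17 / 279.3364 ≈ 0.205

0.205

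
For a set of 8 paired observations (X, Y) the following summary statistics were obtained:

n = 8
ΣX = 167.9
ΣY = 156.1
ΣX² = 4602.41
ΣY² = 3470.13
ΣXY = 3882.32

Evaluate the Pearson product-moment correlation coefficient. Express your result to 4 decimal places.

0.8961

r = (nΣXY − ΣXΣY) / √[(nΣX² − (ΣX)²)(nΣY² − (ΣY)²)]
Numerator: 8×3882.32 − 167.9×156.1 = 4849.37
Denominator: √[(36819.28 − 28190.41)(27761.04 − 24367.21)] = √[8628.87 × 3393.83] = 5411.5541
r = 4849.37 / 5411.5541 ≈ 0.8961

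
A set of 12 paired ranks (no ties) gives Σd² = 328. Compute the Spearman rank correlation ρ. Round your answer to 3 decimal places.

ρ = 1 − 6Σd² / [n(n²−1)] = 1 − 6×328 / (12×143)
  = 1 − 1968/1716 = 1 − 1.1469 ≈ -0.147

-0.147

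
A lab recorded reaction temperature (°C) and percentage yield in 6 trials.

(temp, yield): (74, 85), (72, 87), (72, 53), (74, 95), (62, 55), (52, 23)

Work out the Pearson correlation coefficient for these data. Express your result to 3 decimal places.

n = 6, Σx = 406, Σy = 398, Σx² = 27868, Σy² = 30182, Σxy = 28006
nΣxy − ΣxΣy = 168036 − 161588 = 6448
nΣx² − (Σx)² = 167208 − 164836 = 2372; nΣy² − (Σy)² = 181092 − 158404 = 22688
r = 6448 / √(2372 × 22688) = 6448 / 7335.9346 ≈ 0.879

0.879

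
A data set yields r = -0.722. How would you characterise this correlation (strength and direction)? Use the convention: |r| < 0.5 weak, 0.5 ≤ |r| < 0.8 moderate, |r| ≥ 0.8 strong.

r = -0.722 < 0 so the relationship is negative.
|r| = 0.722, which falls in the moderate range.

moderate negative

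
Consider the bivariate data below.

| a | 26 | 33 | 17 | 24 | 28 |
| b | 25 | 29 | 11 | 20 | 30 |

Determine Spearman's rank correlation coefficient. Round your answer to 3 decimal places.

Rank a: 3, 5, 1, 2, 4
Rank b: 3, 4, 1, 2, 5
d = rank(a) − rank(b): 0, 1, 0, 0, -1; Σd² = 2
ρ = 1 − 6Σd² / [n(n²−1)] = 1 − 6×2 / (5×24) = 1 − 12/120 ≈ 0.900

0.900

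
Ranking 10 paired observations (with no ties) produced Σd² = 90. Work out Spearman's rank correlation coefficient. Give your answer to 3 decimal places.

0.455

ρ = 1 − 6Σd² / [n(n²−1)] = 1 − 6×90 / (10×99)
  = 1 − 540/990 = 1 − 0.5455 ≈ 0.455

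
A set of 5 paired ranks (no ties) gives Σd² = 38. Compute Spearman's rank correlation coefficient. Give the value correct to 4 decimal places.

-0.9000

ρ = 1 − 6Σd² / [n(n²−1)] = 1 − 6×38 / (5×24)
  = 1 − 228/120 = 1 − 1.90000 ≈ -0.9000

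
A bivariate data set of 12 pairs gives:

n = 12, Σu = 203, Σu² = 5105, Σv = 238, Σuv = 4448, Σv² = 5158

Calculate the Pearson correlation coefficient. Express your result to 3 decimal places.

r = (nΣuv − ΣuΣv) / √[(nΣu² − (Σu)²)(nΣv² − (Σv)²)]
Numerator: 12×4448 − 203×238 = 5062
Denominator: √[(61260 − 41209)(61896 − 56644)] = √[20051 × 5252] = 10261.9614
r = 5062 / 10261.9614 ≈ 0.493

0.493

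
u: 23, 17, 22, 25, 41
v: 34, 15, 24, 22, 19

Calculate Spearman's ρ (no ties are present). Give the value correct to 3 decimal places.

0.100

Rank u: 3, 1, 2, 4, 5
Rank v: 5, 1, 4, 3, 2
d = rank(u) − rank(v): -2, 0, -2, 1, 3; Σd² = 18
ρ = 1 − 6Σd² / [n(n²−1)] = 1 − 6×18 / (5×24) = 1 − 108/120 ≈ 0.100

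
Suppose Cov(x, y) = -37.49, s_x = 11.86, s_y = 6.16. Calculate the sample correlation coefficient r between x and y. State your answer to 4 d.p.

-0.5132

r = Cov(x,y) / (s_x · s_y) = -37.49 / (11.86 × 6.16)
  = -37.49 / 73.0576 ≈ -0.5132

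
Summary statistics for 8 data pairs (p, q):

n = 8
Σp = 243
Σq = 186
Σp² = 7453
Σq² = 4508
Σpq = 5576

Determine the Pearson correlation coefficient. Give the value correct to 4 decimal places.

r = (nΣpq − ΣpΣq) / √[(nΣp² − (Σp)²)(nΣq² − (Σq)²)]
Numerator: 8×5576 − 243×186 = -590
Denominator: √[(59624 − 59049)(36064 − 34596)] = √[575 × 1468] = 918.7491
r = -590 / 918.7491 ≈ -0.6422

-0.6422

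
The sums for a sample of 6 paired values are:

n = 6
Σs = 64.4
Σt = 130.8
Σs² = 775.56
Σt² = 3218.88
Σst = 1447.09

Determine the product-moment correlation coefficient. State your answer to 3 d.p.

0.245

r = (nΣst − ΣsΣt) / √[(nΣs² − (Σs)²)(nΣt² − (Σt)²)]
Numerator: 6×1447.09 − 64.4×130.8 = 259.02
Denominator: √[(4653.36 − 4147.36)(19313.28 − 17108.64)] = √[506 × 2204.64] = 1056.1950
r = 259.02 / 1056.1950 ≈ 0.245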